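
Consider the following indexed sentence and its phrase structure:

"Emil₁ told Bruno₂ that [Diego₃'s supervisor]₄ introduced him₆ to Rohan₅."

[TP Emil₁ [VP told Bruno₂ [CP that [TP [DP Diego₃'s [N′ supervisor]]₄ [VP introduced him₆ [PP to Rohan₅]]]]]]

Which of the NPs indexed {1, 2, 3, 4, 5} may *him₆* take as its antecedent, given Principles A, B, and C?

{1, 2, 3}

*him* is a pronoun, so Principle B applies: it must be free in its binding domain.
Binding domain of *him₆*: the embedded TP, whose subject is [Diego₃'s supervisor]₄.
*Emil₁* c-commands the pronoun but from outside its binding domain, and is not c-commanded by it → coindexation permitted.
*Bruno₂* c-commands the pronoun but from outside its binding domain, and is not c-commanded by it → coindexation permitted.
*Diego₃* and the pronoun do not c-command one another → neither Principle B nor Principle C is at stake; coindexation permitted.
*[Diego₃'s supervisor]₄* c-commands the pronoun within its binding domain → coindexation would violate Principle B.
*Rohan₅*: the pronoun c-commands this R-expression → coindexation would violate Principle C on *Rohan₅*.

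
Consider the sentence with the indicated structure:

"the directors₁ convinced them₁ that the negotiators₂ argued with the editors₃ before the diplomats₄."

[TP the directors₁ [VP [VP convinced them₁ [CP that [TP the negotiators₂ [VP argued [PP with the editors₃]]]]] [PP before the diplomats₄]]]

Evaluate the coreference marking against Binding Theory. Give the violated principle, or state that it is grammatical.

The two coindexed NPs are *the directors₁* and *them₁*.
*them₁* is a pronoun. Its binding domain is the matrix TP, whose subject is the directors₁.
*the directors₁* c-commands it within that domain and carries the same index.
The pronoun is locally bound → Principle B violation.

Principle B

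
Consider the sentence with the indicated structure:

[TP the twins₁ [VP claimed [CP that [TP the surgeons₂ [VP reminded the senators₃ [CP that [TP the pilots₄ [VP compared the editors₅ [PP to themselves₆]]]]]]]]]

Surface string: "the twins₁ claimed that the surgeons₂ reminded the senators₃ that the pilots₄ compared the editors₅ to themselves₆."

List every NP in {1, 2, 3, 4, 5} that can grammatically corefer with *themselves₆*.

*themselves* is an anaphor, so Principle A applies: it must be bound in its binding domain.
Binding domain of *themselves₆*: the embedded TP, whose subject is the pilots₄.
*the twins₁* c-commands the anaphor but is outside its binding domain → cannot satisfy Principle A.
*the surgeons₂* c-commands the anaphor but is outside its binding domain → cannot satisfy Principle A.
*the senators₃* c-commands the anaphor but is outside its binding domain → cannot satisfy Principle A.
*the pilots₄* c-commands the anaphor within its binding domain → licit binder.
*the editors₅* c-commands the anaphor within its binding domain → licit binder.

{4, 5}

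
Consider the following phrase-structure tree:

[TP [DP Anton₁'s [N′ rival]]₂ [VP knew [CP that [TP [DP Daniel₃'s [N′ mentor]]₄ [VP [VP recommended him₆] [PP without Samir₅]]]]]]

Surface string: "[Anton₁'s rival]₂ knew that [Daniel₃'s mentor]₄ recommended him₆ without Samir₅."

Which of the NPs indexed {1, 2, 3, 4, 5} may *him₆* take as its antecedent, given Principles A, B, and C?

{1, 2, 3, 5}

*him* is a pronoun, so Principle B applies: it must be free in its binding domain.
Binding domain of *him₆*: the embedded TP, whose subject is [Daniel₃'s mentor]₄.
*Anton₁* and the pronoun do not c-command one another → neither Principle B nor Principle C is at stake; coindexation permitted.
*[Anton₁'s rival]₂* c-commands the pronoun but from outside its binding domain, and is not c-commanded by it → coindexation permitted.
*Daniel₃* and the pronoun do not c-command one another → neither Principle B nor Principle C is at stake; coindexation permitted.
*[Daniel₃'s mentor]₄* c-commands the pronoun within its binding domain → coindexation would violate Principle B.
*Samir₅* and the pronoun do not c-command one another → neither Principle B nor Principle C is at stake; coindexation permitted.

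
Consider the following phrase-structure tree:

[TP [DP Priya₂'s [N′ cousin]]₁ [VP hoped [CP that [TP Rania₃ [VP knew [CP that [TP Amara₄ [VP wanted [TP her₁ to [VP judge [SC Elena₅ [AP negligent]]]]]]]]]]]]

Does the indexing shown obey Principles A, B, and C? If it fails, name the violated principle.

grammatical

The two coindexed NPs are *[Priya₂'s cousin]₁* and *her₁*.
*her₁* is a pronoun; its binding domain is the embedded TP, whose subject is Amara₄. Within that domain it is c-commanded only by *Amara₄*, which carries a different index — the pronoun is free locally, so Principle B holds.
*[Priya₂'s cousin]₁* is an R-expression; *her₁* does not c-command it, and no other NP shares its index, so Principle C is satisfied.
All principles are respected.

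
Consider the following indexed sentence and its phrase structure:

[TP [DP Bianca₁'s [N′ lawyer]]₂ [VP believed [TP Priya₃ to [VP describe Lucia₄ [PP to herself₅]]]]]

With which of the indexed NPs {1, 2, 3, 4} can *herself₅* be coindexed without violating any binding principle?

*herself* is an anaphor, so Principle A applies: it must be bound in its binding domain.
Binding domain of *herself₅*: the embedded TP, whose subject is Priya₃.
*Bianca₁* does not c-command the anaphor → cannot bind it.
*[Bianca₁'s lawyer]₂* c-commands the anaphor but is outside its binding domain → cannot satisfy Principle A.
*Priya₃* c-commands the anaphor within its binding domain → licit binder.
*Lucia₄* c-commands the anaphor within its binding domain → licit binder.

{3, 4}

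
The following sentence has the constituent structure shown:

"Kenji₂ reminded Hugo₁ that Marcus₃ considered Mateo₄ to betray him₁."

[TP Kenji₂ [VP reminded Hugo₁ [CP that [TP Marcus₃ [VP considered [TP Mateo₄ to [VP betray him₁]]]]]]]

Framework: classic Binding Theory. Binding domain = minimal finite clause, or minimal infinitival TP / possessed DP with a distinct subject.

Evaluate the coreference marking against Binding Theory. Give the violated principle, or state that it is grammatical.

The two coindexed NPs are *Hugo₁* and *him₁*.
*him₁* is a pronoun; its binding domain is the embedded TP, whose subject is Mateo₄. Within that domain it is c-commanded only by *Mateo₄*, which carries a different index — the pronoun is free locally, so Principle B holds.
*Hugo₁* is an R-expression; *him₁* does not c-command it, and no other NP shares its index, so Principle C is satisfied.
All principles are respected.

grammatical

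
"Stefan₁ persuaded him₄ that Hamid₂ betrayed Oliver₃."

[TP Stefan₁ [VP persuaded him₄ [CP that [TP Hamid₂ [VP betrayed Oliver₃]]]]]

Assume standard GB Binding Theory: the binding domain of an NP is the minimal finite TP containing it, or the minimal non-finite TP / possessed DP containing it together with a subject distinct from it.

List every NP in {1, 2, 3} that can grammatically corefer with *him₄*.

*him* is a pronoun, so Principle B applies: it must be free in its binding domain.
Binding domain of *him₄*: the matrix TP, whose subject is Stefan₁.
*Stefan₁* c-commands the pronoun within its binding domain → coindexation would violate Principle B.
*Hamid₂*: the pronoun c-commands this R-expression → coindexation would violate Principle C on *Hamid₂*.
*Oliver₃*: the pronoun c-commands this R-expression → coindexation would violate Principle C on *Oliver₃*.

none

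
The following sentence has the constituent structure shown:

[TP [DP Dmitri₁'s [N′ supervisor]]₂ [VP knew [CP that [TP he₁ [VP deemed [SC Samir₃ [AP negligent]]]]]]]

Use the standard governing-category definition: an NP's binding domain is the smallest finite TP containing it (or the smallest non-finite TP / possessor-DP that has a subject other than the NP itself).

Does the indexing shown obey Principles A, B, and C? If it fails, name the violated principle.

grammatical

The two coindexed NPs are *Dmitri₁* and *he₁*.
*he₁* is a pronoun; nothing c-commands it within its binding domain (the embedded TP.), so Principle B holds trivially.
*Dmitri₁* is an R-expression; *he₁* does not c-command it, and no other NP shares its index, so Principle C is satisfied.
All principles are respected.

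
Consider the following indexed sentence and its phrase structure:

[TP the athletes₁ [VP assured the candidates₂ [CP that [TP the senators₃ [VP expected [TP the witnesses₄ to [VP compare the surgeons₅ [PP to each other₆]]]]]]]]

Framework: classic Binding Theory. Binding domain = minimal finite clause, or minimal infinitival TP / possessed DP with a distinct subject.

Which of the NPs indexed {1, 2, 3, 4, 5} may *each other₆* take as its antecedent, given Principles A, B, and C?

*each other* is an anaphor, so Principle A applies: it must be bound in its binding domain.
Binding domain of *each other₆*: the embedded TP, whose subject is the witnesses₄.
*the athletes₁* c-commands the anaphor but is outside its binding domain → cannot satisfy Principle A.
*the candidates₂* c-commands the anaphor but is outside its binding domain → cannot satisfy Principle A.
*the senators₃* c-commands the anaphor but is outside its binding domain → cannot satisfy Principle A.
*the witnesses₄* c-commands the anaphor within its binding domain → licit binder.
*the surgeons₅* c-commands the anaphor within its binding domain → licit binder.

{4, 5}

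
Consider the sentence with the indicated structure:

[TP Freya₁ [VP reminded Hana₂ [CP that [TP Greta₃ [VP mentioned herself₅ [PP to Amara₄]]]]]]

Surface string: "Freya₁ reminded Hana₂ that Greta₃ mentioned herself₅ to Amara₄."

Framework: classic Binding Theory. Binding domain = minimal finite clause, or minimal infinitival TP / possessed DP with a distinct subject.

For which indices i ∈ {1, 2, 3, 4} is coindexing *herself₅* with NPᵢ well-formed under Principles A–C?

*herself* is an anaphor, so Principle A applies: it must be bound in its binding domain.
Binding domain of *herself₅*: the embedded TP, whose subject is Greta₃.
*Freya₁* c-commands the anaphor but is outside its binding domain → cannot satisfy Principle A.
*Hana₂* c-commands the anaphor but is outside its binding domain → cannot satisfy Principle A.
*Greta₃* c-commands the anaphor within its binding domain → licit binder.
*Amara₄* does not c-command the anaphor → cannot bind it.

{3}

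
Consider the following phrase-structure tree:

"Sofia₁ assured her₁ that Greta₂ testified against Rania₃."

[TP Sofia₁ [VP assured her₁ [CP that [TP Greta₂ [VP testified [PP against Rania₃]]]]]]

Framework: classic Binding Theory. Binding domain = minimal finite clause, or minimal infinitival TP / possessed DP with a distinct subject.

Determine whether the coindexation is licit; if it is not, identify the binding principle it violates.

Principle B

The two coindexed NPs are *Sofia₁* and *her₁*.
*her₁* is a pronoun. Its binding domain is the matrix TP, whose subject is Sofia₁.
*Sofia₁* c-commands it within that domain and carries the same index.
The pronoun is locally bound → Principle B violation.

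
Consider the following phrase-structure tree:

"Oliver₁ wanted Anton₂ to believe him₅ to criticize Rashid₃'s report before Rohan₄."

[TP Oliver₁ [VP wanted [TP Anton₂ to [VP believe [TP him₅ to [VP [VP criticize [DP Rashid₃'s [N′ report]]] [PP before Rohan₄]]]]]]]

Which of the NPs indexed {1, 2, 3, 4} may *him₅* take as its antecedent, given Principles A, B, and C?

*him* is a pronoun, so Principle B applies: it must be free in its binding domain.
Binding domain of *him₅*: the embedded TP, whose subject is Anton₂.
*Oliver₁* c-commands the pronoun but from outside its binding domain, and is not c-commanded by it → coindexation permitted.
*Anton₂* c-commands the pronoun within its binding domain → coindexation would violate Principle B.
*Rashid₃*: the pronoun c-commands this R-expression → coindexation would violate Principle C on *Rashid₃*.
*Rohan₄*: the pronoun c-commands this R-expression → coindexation would violate Principle C on *Rohan₄*.

{1}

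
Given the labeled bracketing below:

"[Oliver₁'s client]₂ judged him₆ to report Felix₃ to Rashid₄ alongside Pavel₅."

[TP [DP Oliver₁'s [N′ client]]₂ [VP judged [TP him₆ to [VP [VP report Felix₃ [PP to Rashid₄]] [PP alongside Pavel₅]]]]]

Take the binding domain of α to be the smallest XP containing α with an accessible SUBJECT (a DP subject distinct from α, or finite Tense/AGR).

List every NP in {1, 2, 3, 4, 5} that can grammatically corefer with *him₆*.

*him* is a pronoun, so Principle B applies: it must be free in its binding domain.
Binding domain of *him₆*: the matrix TP, whose subject is [Oliver₁'s client]₂.
*Oliver₁* and the pronoun do not c-command one another → neither Principle B nor Principle C is at stake; coindexation permitted.
*[Oliver₁'s client]₂* c-commands the pronoun within its binding domain → coindexation would violate Principle B.
*Felix₃*: the pronoun c-commands this R-expression → coindexation would violate Principle C on *Felix₃*.
*Rashid₄*: the pronoun c-commands this R-expression → coindexation would violate Principle C on *Rashid₄*.
*Pavel₅*: the pronoun c-commands this R-expression → coindexation would violate Principle C on *Pavel₅*.

{1}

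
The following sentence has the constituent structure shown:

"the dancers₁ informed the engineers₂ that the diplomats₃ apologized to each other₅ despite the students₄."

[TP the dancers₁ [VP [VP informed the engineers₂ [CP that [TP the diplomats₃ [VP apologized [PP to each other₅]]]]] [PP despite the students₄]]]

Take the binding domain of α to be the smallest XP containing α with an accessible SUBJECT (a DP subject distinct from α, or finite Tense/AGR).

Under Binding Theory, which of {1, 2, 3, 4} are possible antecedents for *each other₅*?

*each other* is an anaphor, so Principle A applies: it must be bound in its binding domain.
Binding domain of *each other₅*: the embedded TP, whose subject is the diplomats₃.
*the dancers₁* c-commands the anaphor but is outside its binding domain → cannot satisfy Principle A.
*the engineers₂* c-commands the anaphor but is outside its binding domain → cannot satisfy Principle A.
*the diplomats₃* c-commands the anaphor within its binding domain → licit binder.
*the students₄* does not c-command the anaphor → cannot bind it.

{3}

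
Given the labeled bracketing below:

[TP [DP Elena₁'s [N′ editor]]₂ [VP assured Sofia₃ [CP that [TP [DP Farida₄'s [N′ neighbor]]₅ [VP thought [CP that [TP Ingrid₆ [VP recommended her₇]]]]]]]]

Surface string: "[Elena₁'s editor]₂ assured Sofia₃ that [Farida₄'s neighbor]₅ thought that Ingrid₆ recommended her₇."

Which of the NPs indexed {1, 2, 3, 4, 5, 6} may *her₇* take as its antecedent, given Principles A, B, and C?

*her* is a pronoun, so Principle B applies: it must be free in its binding domain.
Binding domain of *her₇*: the embedded TP, whose subject is Ingrid₆.
*Elena₁* and the pronoun do not c-command one another → neither Principle B nor Principle C is at stake; coindexation permitted.
*[Elena₁'s editor]₂* c-commands the pronoun but from outside its binding domain, and is not c-commanded by it → coindexation permitted.
*Sofia₃* c-commands the pronoun but from outside its binding domain, and is not c-commanded by it → coindexation permitted.
*Farida₄* and the pronoun do not c-command one another → neither Principle B nor Principle C is at stake; coindexation permitted.
*[Farida₄'s neighbor]₅* c-commands the pronoun but from outside its binding domain, and is not c-commanded by it → coindexation permitted.
*Ingrid₆* c-commands the pronoun within its binding domain → coindexation would violate Principle B.

{1, 2, 3, 4, 5}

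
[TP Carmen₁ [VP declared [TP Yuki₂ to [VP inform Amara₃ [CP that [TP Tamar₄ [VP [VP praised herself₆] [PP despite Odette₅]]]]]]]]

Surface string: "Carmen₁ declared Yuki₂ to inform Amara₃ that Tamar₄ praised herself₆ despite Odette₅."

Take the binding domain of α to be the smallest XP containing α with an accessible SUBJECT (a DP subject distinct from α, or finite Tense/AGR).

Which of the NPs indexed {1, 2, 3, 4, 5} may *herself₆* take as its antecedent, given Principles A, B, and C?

*herself* is an anaphor, so Principle A applies: it must be bound in its binding domain.
Binding domain of *herself₆*: the embedded TP, whose subject is Tamar₄.
*Carmen₁* c-commands the anaphor but is outside its binding domain → cannot satisfy Principle A.
*Yuki₂* c-commands the anaphor but is outside its binding domain → cannot satisfy Principle A.
*Amara₃* c-commands the anaphor but is outside its binding domain → cannot satisfy Principle A.
*Tamar₄* c-commands the anaphor within its binding domain → licit binder.
*Odette₅* does not c-command the anaphor → cannot bind it.

{4}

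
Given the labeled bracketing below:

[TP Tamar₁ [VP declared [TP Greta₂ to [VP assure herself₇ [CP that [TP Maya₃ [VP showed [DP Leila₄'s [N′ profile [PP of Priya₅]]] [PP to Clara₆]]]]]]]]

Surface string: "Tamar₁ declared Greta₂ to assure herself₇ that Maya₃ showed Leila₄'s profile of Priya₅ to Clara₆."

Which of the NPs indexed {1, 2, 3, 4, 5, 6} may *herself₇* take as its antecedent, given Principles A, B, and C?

*herself* is an anaphor, so Principle A applies: it must be bound in its binding domain.
Binding domain of *herself₇*: the embedded TP, whose subject is Greta₂.
*Tamar₁* c-commands the anaphor but is outside its binding domain → cannot satisfy Principle A.
*Greta₂* c-commands the anaphor within its binding domain → licit binder.
*Maya₃* does not c-command the anaphor → cannot bind it.
*Leila₄* does not c-command the anaphor → cannot bind it.
*Priya₅* does not c-command the anaphor → cannot bind it.
*Clara₆* does not c-command the anaphor → cannot bind it.

{2}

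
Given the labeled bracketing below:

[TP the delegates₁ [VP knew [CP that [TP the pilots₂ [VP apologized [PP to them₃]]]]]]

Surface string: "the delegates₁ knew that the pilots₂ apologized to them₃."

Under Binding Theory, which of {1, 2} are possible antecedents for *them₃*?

*them* is a pronoun, so Principle B applies: it must be free in its binding domain.
Binding domain of *them₃*: the embedded TP, whose subject is the pilots₂.
*the delegates₁* c-commands the pronoun but from outside its binding domain, and is not c-commanded by it → coindexation permitted.
*the pilots₂* c-commands the pronoun within its binding domain → coindexation would violate Principle B.

{1}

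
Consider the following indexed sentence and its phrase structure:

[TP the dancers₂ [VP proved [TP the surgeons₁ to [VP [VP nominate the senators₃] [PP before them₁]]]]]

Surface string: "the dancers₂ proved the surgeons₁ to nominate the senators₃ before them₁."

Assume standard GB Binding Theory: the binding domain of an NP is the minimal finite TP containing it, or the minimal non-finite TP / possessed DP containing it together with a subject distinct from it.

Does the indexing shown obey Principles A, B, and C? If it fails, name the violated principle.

Principle B

The two coindexed NPs are *the surgeons₁* and *them₁*.
*them₁* is a pronoun. Its binding domain is the embedded TP, whose subject is the surgeons₁.
*the surgeons₁* c-commands it within that domain and carries the same index.
The pronoun is locally bound → Principle B violation.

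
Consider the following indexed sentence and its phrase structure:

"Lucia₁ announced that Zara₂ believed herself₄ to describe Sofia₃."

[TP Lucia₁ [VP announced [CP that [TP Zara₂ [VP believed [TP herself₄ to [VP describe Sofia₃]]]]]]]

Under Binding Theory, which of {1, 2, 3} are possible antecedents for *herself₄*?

{2}

*herself* is an anaphor, so Principle A applies: it must be bound in its binding domain.
Binding domain of *herself₄*: the embedded TP, whose subject is Zara₂.
*Lucia₁* c-commands the anaphor but is outside its binding domain → cannot satisfy Principle A.
*Zara₂* c-commands the anaphor within its binding domain → licit binder.
*Sofia₃* does not c-command the anaphor → cannot bind it.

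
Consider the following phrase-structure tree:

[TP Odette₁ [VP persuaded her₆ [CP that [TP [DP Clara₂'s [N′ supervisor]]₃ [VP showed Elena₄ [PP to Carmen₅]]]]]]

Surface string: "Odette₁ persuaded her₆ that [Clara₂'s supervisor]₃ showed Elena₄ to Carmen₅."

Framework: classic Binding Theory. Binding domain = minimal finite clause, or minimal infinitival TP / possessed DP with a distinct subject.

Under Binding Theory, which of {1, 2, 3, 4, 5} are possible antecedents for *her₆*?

none

*her* is a pronoun, so Principle B applies: it must be free in its binding domain.
Binding domain of *her₆*: the matrix TP, whose subject is Odette₁.
*Odette₁* c-commands the pronoun within its binding domain → coindexation would violate Principle B.
*Clara₂*: the pronoun c-commands this R-expression → coindexation would violate Principle C on *Clara₂*.
*[Clara₂'s supervisor]₃*: the pronoun c-commands this R-expression → coindexation would violate Principle C on *[Clara₂'s supervisor]₃*.
*Elena₄*: the pronoun c-commands this R-expression → coindexation would violate Principle C on *Elena₄*.
*Carmen₅*: the pronoun c-commands this R-expression → coindexation would violate Principle C on *Carmen₅*.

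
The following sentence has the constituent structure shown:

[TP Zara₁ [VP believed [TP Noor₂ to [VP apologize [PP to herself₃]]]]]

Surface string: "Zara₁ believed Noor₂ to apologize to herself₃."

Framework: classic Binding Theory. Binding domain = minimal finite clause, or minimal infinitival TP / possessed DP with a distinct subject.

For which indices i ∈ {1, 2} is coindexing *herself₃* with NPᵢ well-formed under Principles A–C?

{2}

*herself* is an anaphor, so Principle A applies: it must be bound in its binding domain.
Binding domain of *herself₃*: the embedded TP, whose subject is Noor₂.
*Zara₁* c-commands the anaphor but is outside its binding domain → cannot satisfy Principle A.
*Noor₂* c-commands the anaphor within its binding domain → licit binder.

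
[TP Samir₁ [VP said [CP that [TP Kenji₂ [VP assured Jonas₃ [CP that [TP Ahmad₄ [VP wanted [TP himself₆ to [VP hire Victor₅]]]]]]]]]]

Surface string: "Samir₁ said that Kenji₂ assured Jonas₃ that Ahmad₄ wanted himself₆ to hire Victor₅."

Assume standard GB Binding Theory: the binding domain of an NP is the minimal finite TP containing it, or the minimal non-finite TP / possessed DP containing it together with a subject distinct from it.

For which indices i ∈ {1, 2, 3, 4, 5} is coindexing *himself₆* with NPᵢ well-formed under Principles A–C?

*himself* is an anaphor, so Principle A applies: it must be bound in its binding domain.
Binding domain of *himself₆*: the embedded TP, whose subject is Ahmad₄.
*Samir₁* c-commands the anaphor but is outside its binding domain → cannot satisfy Principle A.
*Kenji₂* c-commands the anaphor but is outside its binding domain → cannot satisfy Principle A.
*Jonas₃* c-commands the anaphor but is outside its binding domain → cannot satisfy Principle A.
*Ahmad₄* c-commands the anaphor within its binding domain → licit binder.
*Victor₅* does not c-command the anaphor → cannot bind it.

{4}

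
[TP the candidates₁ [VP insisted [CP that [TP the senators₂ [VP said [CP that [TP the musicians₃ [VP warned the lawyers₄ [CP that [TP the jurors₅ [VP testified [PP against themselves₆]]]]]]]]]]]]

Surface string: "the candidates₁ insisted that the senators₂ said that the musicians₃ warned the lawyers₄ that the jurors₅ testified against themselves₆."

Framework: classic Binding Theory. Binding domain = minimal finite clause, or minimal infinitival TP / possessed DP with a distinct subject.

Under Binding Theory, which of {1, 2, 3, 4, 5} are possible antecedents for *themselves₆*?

*themselves* is an anaphor, so Principle A applies: it must be bound in its binding domain.
Binding domain of *themselves₆*: the embedded TP, whose subject is the jurors₅.
*the candidates₁* c-commands the anaphor but is outside its binding domain → cannot satisfy Principle A.
*the senators₂* c-commands the anaphor but is outside its binding domain → cannot satisfy Principle A.
*the musicians₃* c-commands the anaphor but is outside its binding domain → cannot satisfy Principle A.
*the lawyers₄* c-commands the anaphor but is outside its binding domain → cannot satisfy Principle A.
*the jurors₅* c-commands the anaphor within its binding domain → licit binder.

{5}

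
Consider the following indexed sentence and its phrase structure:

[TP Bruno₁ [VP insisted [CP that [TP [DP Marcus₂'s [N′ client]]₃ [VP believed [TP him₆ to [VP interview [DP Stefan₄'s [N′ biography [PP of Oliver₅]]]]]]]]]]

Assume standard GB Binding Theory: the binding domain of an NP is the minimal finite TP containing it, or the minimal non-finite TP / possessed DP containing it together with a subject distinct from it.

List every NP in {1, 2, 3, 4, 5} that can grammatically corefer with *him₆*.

*him* is a pronoun, so Principle B applies: it must be free in its binding domain.
Binding domain of *him₆*: the embedded TP, whose subject is [Marcus₂'s client]₃.
*Bruno₁* c-commands the pronoun but from outside its binding domain, and is not c-commanded by it → coindexation permitted.
*Marcus₂* and the pronoun do not c-command one another → neither Principle B nor Principle C is at stake; coindexation permitted.
*[Marcus₂'s client]₃* c-commands the pronoun within its binding domain → coindexation would violate Principle B.
*Stefan₄*: the pronoun c-commands this R-expression → coindexation would violate Principle C on *Stefan₄*.
*Oliver₅*: the pronoun c-commands this R-expression → coindexation would violate Principle C on *Oliver₅*.

{1, 2}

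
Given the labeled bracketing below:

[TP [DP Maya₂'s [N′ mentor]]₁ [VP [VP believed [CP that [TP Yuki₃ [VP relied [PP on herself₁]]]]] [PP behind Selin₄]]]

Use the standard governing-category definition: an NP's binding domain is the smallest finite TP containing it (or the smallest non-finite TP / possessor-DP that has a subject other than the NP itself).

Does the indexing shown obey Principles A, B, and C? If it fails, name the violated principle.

Principle A

The two coindexed NPs are *[Maya₂'s mentor]₁* and *herself₁*.
*herself₁* is an anaphor. Principle A requires it to be bound within its binding domain — the embedded TP, whose subject is Yuki₃.
Within that domain it is c-commanded by *Yuki₃*, which does not share its index.
*[Maya₂'s mentor]₁* does c-command the anaphor, but from outside its binding domain.
The anaphor is unbound in its domain → Principle A violation.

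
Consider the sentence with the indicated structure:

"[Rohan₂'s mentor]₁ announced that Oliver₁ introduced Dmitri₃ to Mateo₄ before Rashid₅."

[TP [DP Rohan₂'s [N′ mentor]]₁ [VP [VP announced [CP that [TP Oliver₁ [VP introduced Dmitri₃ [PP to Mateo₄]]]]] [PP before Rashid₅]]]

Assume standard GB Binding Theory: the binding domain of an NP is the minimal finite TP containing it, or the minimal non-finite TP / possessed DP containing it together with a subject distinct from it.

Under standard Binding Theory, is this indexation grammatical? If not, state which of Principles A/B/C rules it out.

Principle C

The two coindexed NPs are *[Rohan₂'s mentor]₁* and *Oliver₁*.
*Oliver₁* is an R-expression. Principle C requires it to be free everywhere.
*[Rohan₂'s mentor]₁* c-commands it and carries the same index.
The R-expression is bound → Principle C violation.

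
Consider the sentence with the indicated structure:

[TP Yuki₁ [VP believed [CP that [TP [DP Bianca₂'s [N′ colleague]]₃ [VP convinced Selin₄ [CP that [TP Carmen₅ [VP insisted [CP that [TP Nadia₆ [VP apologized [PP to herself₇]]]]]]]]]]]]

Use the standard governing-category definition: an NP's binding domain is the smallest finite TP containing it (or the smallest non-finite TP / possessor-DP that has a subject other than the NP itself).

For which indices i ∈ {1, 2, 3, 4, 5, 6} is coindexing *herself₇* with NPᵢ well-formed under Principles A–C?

{6}

*herself* is an anaphor, so Principle A applies: it must be bound in its binding domain.
Binding domain of *herself₇*: the embedded TP, whose subject is Nadia₆.
*Yuki₁* c-commands the anaphor but is outside its binding domain → cannot satisfy Principle A.
*Bianca₂* does not c-command the anaphor → cannot bind it.
*[Bianca₂'s colleague]₃* c-commands the anaphor but is outside its binding domain → cannot satisfy Principle A.
*Selin₄* c-commands the anaphor but is outside its binding domain → cannot satisfy Principle A.
*Carmen₅* c-commands the anaphor but is outside its binding domain → cannot satisfy Principle A.
*Nadia₆* c-commands the anaphor within its binding domain → licit binder.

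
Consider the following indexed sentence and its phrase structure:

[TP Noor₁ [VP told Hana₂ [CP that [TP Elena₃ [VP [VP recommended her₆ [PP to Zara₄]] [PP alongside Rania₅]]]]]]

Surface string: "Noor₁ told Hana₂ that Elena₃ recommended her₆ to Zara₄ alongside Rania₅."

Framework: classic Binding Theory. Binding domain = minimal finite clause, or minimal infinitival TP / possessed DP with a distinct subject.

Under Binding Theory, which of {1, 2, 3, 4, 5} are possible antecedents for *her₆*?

*her* is a pronoun, so Principle B applies: it must be free in its binding domain.
Binding domain of *her₆*: the embedded TP, whose subject is Elena₃.
*Noor₁* c-commands the pronoun but from outside its binding domain, and is not c-commanded by it → coindexation permitted.
*Hana₂* c-commands the pronoun but from outside its binding domain, and is not c-commanded by it → coindexation permitted.
*Elena₃* c-commands the pronoun within its binding domain → coindexation would violate Principle B.
*Zara₄*: the pronoun c-commands this R-expression → coindexation would violate Principle C on *Zara₄*.
*Rania₅* and the pronoun do not c-command one another → neither Principle B nor Principle C is at stake; coindexation permitted.

{1, 2, 5}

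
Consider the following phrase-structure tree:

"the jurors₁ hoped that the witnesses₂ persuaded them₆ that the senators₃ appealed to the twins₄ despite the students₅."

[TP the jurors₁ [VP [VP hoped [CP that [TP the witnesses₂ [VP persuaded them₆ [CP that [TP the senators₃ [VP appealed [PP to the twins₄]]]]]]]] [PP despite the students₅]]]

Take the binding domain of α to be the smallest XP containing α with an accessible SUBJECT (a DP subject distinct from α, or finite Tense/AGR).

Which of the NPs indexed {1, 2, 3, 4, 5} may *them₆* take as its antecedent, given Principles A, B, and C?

*them* is a pronoun, so Principle B applies: it must be free in its binding domain.
Binding domain of *them₆*: the embedded TP, whose subject is the witnesses₂.
*the jurors₁* c-commands the pronoun but from outside its binding domain, and is not c-commanded by it → coindexation permitted.
*the witnesses₂* c-commands the pronoun within its binding domain → coindexation would violate Principle B.
*the senators₃*: the pronoun c-commands this R-expression → coindexation would violate Principle C on *the senators₃*.
*the twins₄*: the pronoun c-commands this R-expression → coindexation would violate Principle C on *the twins₄*.
*the students₅* and the pronoun do not c-command one another → neither Principle B nor Principle C is at stake; coindexation permitted.

{1, 5}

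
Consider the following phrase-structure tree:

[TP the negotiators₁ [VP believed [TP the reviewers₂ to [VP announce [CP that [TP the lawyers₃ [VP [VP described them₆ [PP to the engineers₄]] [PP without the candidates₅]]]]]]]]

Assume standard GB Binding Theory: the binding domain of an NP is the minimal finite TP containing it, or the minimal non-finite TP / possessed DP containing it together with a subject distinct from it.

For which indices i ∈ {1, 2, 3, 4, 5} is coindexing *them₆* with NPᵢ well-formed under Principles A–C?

{1, 2, 5}

*them* is a pronoun, so Principle B applies: it must be free in its binding domain.
Binding domain of *them₆*: the embedded TP, whose subject is the lawyers₃.
*the negotiators₁* c-commands the pronoun but from outside its binding domain, and is not c-commanded by it → coindexation permitted.
*the reviewers₂* c-commands the pronoun but from outside its binding domain, and is not c-commanded by it → coindexation permitted.
*the lawyers₃* c-commands the pronoun within its binding domain → coindexation would violate Principle B.
*the engineers₄*: the pronoun c-commands this R-expression → coindexation would violate Principle C on *the engineers₄*.
*the candidates₅* and the pronoun do not c-command one another → neither Principle B nor Principle C is at stake; coindexation permitted.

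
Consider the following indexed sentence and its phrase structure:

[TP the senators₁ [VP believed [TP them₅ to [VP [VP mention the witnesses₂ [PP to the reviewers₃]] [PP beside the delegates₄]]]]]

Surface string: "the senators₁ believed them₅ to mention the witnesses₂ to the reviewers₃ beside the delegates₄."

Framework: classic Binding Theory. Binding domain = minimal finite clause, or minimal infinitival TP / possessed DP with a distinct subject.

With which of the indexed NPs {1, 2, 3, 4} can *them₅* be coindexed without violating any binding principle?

none

*them* is a pronoun, so Principle B applies: it must be free in its binding domain.
Binding domain of *them₅*: the matrix TP, whose subject is the senators₁.
*the senators₁* c-commands the pronoun within its binding domain → coindexation would violate Principle B.
*the witnesses₂*: the pronoun c-commands this R-expression → coindexation would violate Principle C on *the witnesses₂*.
*the reviewers₃*: the pronoun c-commands this R-expression → coindexation would violate Principle C on *the reviewers₃*.
*the delegates₄*: the pronoun c-commands this R-expression → coindexation would violate Principle C on *the delegates₄*.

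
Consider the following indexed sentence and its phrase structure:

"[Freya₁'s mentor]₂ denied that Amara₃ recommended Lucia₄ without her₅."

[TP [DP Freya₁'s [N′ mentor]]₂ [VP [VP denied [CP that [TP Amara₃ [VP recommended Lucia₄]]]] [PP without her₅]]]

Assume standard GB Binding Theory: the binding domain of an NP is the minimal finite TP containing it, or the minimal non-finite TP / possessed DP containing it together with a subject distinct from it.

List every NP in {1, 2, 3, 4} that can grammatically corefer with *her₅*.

*her* is a pronoun, so Principle B applies: it must be free in its binding domain.
Binding domain of *her₅*: the matrix TP, whose subject is [Freya₁'s mentor]₂.
*Freya₁* and the pronoun do not c-command one another → neither Principle B nor Principle C is at stake; coindexation permitted.
*[Freya₁'s mentor]₂* c-commands the pronoun within its binding domain → coindexation would violate Principle B.
*Amara₃* and the pronoun do not c-command one another → neither Principle B nor Principle C is at stake; coindexation permitted.
*Lucia₄* and the pronoun do not c-command one another → neither Principle B nor Principle C is at stake; coindexation permitted.

{1, 3, 4}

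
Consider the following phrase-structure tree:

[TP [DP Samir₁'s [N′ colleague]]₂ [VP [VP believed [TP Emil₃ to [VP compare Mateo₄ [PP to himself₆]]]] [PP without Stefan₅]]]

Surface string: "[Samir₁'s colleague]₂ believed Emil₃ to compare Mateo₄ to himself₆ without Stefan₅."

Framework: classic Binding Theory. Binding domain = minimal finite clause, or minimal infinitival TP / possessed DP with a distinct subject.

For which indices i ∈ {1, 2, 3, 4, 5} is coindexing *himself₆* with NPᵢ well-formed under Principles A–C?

{3, 4}

*himself* is an anaphor, so Principle A applies: it must be bound in its binding domain.
Binding domain of *himself₆*: the embedded TP, whose subject is Emil₃.
*Samir₁* does not c-command the anaphor → cannot bind it.
*[Samir₁'s colleague]₂* c-commands the anaphor but is outside its binding domain → cannot satisfy Principle A.
*Emil₃* c-commands the anaphor within its binding domain → licit binder.
*Mateo₄* c-commands the anaphor within its binding domain → licit binder.
*Stefan₅* does not c-command the anaphor → cannot bind it.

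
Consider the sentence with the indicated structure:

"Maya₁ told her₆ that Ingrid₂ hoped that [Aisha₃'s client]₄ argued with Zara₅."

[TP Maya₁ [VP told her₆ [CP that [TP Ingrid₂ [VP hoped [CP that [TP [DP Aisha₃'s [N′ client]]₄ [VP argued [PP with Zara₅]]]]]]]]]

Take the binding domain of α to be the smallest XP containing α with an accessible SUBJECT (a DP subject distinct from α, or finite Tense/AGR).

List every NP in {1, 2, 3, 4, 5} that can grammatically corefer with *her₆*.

*her* is a pronoun, so Principle B applies: it must be free in its binding domain.
Binding domain of *her₆*: the matrix TP, whose subject is Maya₁.
*Maya₁* c-commands the pronoun within its binding domain → coindexation would violate Principle B.
*Ingrid₂*: the pronoun c-commands this R-expression → coindexation would violate Principle C on *Ingrid₂*.
*Aisha₃*: the pronoun c-commands this R-expression → coindexation would violate Principle C on *Aisha₃*.
*[Aisha₃'s client]₄*: the pronoun c-commands this R-expression → coindexation would violate Principle C on *[Aisha₃'s client]₄*.
*Zara₅*: the pronoun c-commands this R-expression → coindexation would violate Principle C on *Zara₅*.

none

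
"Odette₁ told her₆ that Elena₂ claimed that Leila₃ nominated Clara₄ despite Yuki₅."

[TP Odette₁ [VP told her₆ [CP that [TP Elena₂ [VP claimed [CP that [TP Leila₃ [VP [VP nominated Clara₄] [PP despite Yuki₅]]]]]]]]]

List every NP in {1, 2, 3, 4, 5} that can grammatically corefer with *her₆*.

none

*her* is a pronoun, so Principle B applies: it must be free in its binding domain.
Binding domain of *her₆*: the matrix TP, whose subject is Odette₁.
*Odette₁* c-commands the pronoun within its binding domain → coindexation would violate Principle B.
*Elena₂*: the pronoun c-commands this R-expression → coindexation would violate Principle C on *Elena₂*.
*Leila₃*: the pronoun c-commands this R-expression → coindexation would violate Principle C on *Leila₃*.
*Clara₄*: the pronoun c-commands this R-expression → coindexation would violate Principle C on *Clara₄*.
*Yuki₅*: the pronoun c-commands this R-expression → coindexation would violate Principle C on *Yuki₅*.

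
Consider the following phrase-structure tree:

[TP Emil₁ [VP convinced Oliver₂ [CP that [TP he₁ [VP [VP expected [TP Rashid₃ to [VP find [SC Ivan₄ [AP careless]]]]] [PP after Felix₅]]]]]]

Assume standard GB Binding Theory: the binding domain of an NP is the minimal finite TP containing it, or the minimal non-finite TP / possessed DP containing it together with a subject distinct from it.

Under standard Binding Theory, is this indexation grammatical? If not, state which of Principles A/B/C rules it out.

The two coindexed NPs are *Emil₁* and *he₁*.
*he₁* is a pronoun; nothing c-commands it within its binding domain (the embedded TP.), so Principle B holds trivially.
*Emil₁* is an R-expression; *he₁* does not c-command it, and no other NP shares its index, so Principle C is satisfied.
All principles are respected.

grammatical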